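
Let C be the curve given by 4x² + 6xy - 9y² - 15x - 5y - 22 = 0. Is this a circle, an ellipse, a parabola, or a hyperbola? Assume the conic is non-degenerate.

A = 4, B = 6, C = -9.
Discriminant B² − 4AC = 6² − 4·4·(-9) = 180.
B² − 4AC > 0 ⇒ hyperbola.

hyperbola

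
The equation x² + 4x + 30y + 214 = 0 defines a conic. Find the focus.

(-2, -29/2)

Only x is squared. Complete the square in x: (x + 2)² = -30(y + 7).
Vertex (-2, -7); 4p = -30 so p = -15/2. Opens down.
Focus is p units from the vertex along the axis: (h, k + p).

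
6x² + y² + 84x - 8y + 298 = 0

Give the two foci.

(-7, 4 - √10) and (-7, 4 + √10)

Group the x- and y-terms: 6(x² + 14x) + (y² - 8y) = -298
Complete the square: 6(x + 7)² + (y - 4)² = -298 + 294 + 16 = 12
Divide through by 12 to get (x + 7)²/2 + (y - 4)²/12 = 1.
Ellipse, center (-7, 4), major axis vertical; a² = 12, b² = 2.
c² = a² - b² = 12 - 2 = 10, so c = √10.
Foci lie on the vertical axis through the center: (h, k ± c).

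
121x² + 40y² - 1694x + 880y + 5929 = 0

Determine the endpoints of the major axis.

(7, -22) and (7, 0)

Rearranging, 121(x² - 14x) + 40(y² + 22y) = -5929.
Completing the square gives 121(x - 7)² + 40(y + 11)² = -5929 + 5929 + 4840 = 4840.
Dividing both sides by 4840: (x - 7)²/40 + (y + 11)²/121 = 1
Ellipse, center (7, -11), major axis vertical; a² = 121, b² = 40.
a = 11. Vertices at (h, k ± a).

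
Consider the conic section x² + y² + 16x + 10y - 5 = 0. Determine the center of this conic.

(-8, -5)

Group the x- and y-terms: (x² + 16x) + (y² + 10y) = 5
Completing the square gives (x + 8)² + (y + 5)² = 5 + 64 + 25 = 94.
So (x + 8)² + (y + 5)² = 94.
Circle centered at (-8, -5) with r² = 94.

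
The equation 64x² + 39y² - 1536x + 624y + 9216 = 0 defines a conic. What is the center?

Group: 64(x² - 24x) + 39(y² + 16y) = -9216
Completing the square gives 64(x - 12)² + 39(y + 8)² = -9216 + 9216 + 2496 = 2496.
Divide through by 2496 to get (x - 12)²/39 + (y + 8)²/64 = 1.
Ellipse with center (12, -8).

(12, -8)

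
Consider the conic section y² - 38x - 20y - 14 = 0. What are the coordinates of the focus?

Only y is squared. Complete the square in y: (y - 10)² = 38(x + 3).
Vertex (-3, 10); 4p = 38 so p = 19/2. Opens right.
Focus is p units from the vertex along the axis: (h + p, k).

(13/2, 10)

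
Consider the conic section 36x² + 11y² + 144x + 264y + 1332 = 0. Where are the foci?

Collect terms: 36(x² + 4x) + 11(y² + 24y) = -1332
36(x + 2)² + 11(y + 12)² = -1332 + 144 + 1584 = 396
Divide through by 396 to get (x + 2)²/11 + (y + 12)²/36 = 1.
Ellipse, center (-2, -12), major axis vertical; a² = 36, b² = 11.
c² = a² - b² = 36 - 11 = 25, so c = 5.
Foci lie on the vertical axis through the center: (h, k ± c).

(-2, -17) and (-2, -7)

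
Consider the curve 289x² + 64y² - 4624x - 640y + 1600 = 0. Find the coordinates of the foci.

(8, -10) and (8, 20)

Group: 289(x² - 16x) + 64(y² - 10y) = -1600
Complete the square: 289(x - 8)² + 64(y - 5)² = -1600 + 18496 + 1600 = 18496
Divide through by 18496 to get (x - 8)²/64 + (y - 5)²/289 = 1.
Ellipse, center (8, 5), major axis vertical; a² = 289, b² = 64.
c² = a² - b² = 289 - 64 = 225, so c = 15.
Foci lie on the vertical axis through the center: (h, k ± c).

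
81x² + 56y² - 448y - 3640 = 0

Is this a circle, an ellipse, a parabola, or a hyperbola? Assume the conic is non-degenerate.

ellipse

No xy term. Coefficients of x² and y² are A = 81, C = 56.
A and C have the same sign but A ≠ C ⇒ ellipse.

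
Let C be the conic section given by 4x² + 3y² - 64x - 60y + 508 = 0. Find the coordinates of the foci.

(8, 8) and (8, 12)

4(x² - 16x) + 3(y² - 20y) = -508
Completing the square gives 4(x - 8)² + 3(y - 10)² = -508 + 256 + 300 = 48.
Dividing both sides by 48: (x - 8)²/12 + (y - 10)²/16 = 1
Ellipse, center (8, 10), major axis vertical; a² = 16, b² = 12.
c² = a² - b² = 16 - 12 = 4, so c = 2.
Foci lie on the vertical axis through the center: (h, k ± c).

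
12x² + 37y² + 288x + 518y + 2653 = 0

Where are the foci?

Rearranging, 12(x² + 24x) + 37(y² + 14y) = -2653.
12(x + 12)² + 37(y + 7)² = -2653 + 1728 + 1813 = 888
Dividing both sides by 888: (x + 12)²/74 + (y + 7)²/24 = 1
Ellipse, center (-12, -7), major axis horizontal; a² = 74, b² = 24.
c² = a² - b² = 74 - 24 = 50, so c = 5√2.
Foci lie on the horizontal axis through the center: (h ± c, k).

(-12 - 5√2, -7) and (-12 + 5√2, -7)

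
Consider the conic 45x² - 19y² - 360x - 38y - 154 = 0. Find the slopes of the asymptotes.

Rearranging, 45(x² - 8x) -19(y² + 2y) = 154.
Complete the square: 45(x - 4)² -19(y + 1)² = 154 + 720 - 19 = 855
Divide by 855: (x - 4)²/19 - (y + 1)²/45 = 1
Hyperbola, center (4, -1), transverse axis horizontal; a² = 19, b² = 45.
For a horizontal hyperbola the asymptotes have slope ±b/a.
Here that is ±3√5/√19 = ±3√95/19.

3√95/19 and -3√95/19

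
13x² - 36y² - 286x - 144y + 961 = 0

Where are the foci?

(4, -2) and (18, -2)

Group: 13(x² - 22x) -36(y² + 4y) = -961
Complete the square in x and y: 13(x - 11)² -36(y + 2)² = -961 + 1573 - 144 = 468
Divide through by 468 to get (x - 11)²/36 - (y + 2)²/13 = 1.
Hyperbola, center (11, -2), transverse axis horizontal; a² = 36, b² = 13.
c² = a² + b² = 36 + 13 = 49, so c = 7.
Foci lie on the horizontal axis through the center: (h ± c, k).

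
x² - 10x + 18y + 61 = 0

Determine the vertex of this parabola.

Only x is squared. Complete the square in x: (x - 5)² = -18(y + 2).
Vertex (5, -2); 4p = -18 so p = -9/2. Opens down.

(5, -2)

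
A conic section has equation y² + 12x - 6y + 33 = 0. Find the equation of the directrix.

Only y is squared. Complete the square in y: (y - 3)² = -12(x + 2).
Vertex (-2, 3); 4p = -12 so p = -3. Opens left.
Directrix is the vertical line x = h − p = -2 − (-3) = 1.

x = 1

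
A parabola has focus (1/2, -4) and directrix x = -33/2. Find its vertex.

The vertex is the midpoint between the focus and the directrix along the axis of symmetry.
Axis is horizontal (directrix is vertical). Vertex x-coordinate = (1/2 + (-33/2))/2 = -8; y-coordinate = -4.

(-8, -4)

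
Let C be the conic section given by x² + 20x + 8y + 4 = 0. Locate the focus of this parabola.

(-10, 10)

Only x is squared. Complete the square in x: (x + 10)² = -8(y - 12).
Vertex (-10, 12); 4p = -8 so p = -2. Opens down.
Focus is p units from the vertex along the axis: (h, k + p).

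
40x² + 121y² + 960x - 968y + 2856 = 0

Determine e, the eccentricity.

e = 9/11

Rearranging, 40(x² + 24x) + 121(y² - 8y) = -2856.
Completing the square gives 40(x + 12)² + 121(y - 4)² = -2856 + 5760 + 1936 = 4840.
Dividing both sides by 4840: (x + 12)²/121 + (y - 4)²/40 = 1
Ellipse, center (-12, 4), major axis horizontal; a² = 121, b² = 40.
c² = a² - b² = 81, so c = 9.
e = c/a = 9/11.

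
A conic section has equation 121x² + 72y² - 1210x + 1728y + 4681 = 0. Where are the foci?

(5, -19) and (5, -5)

121(x² - 10x) + 72(y² + 24y) = -4681
Complete the square: 121(x - 5)² + 72(y + 12)² = -4681 + 3025 + 10368 = 8712
Divide through by 8712 to get (x - 5)²/72 + (y + 12)²/121 = 1.
Ellipse, center (5, -12), major axis vertical; a² = 121, b² = 72.
c² = a² - b² = 121 - 72 = 49, so c = 7.
Foci lie on the vertical axis through the center: (h, k ± c).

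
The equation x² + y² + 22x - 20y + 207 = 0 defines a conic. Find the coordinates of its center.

(-11, 10)

Collect terms: (x² + 22x) + (y² - 20y) = -207
Completing the square gives (x + 11)² + (y - 10)² = -207 + 121 + 100 = 14.
So (x + 11)² + (y - 10)² = 14.
Circle centered at (-11, 10) with r² = 14.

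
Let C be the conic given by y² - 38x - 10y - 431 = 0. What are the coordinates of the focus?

Only y is squared. Complete the square in y: (y - 5)² = 38(x + 12).
Vertex (-12, 5); 4p = 38 so p = 19/2. Opens right.
Focus is p units from the vertex along the axis: (h + p, k).

(-5/2, 5)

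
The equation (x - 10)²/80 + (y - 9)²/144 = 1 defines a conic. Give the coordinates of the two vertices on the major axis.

Center (10, 9). The larger denominator 144 sits under the y-term, so the major axis is vertical; a² = 144, b² = 80.
a = 12. Vertices at (h, k ± a).

(10, -3) and (10, 21)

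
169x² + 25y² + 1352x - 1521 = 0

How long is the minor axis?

10

Collect terms: 169(x² + 8x) + 25y² = 1521
169(x + 4)² + 25y² = 1521 + 2704 + 0 = 4225
Divide by 4225: (x + 4)²/25 + y²/169 = 1
Ellipse, center (-4, 0), major axis vertical; a² = 169, b² = 25.
b² = 25 so b = 5; the minor axis has length 2b = 10.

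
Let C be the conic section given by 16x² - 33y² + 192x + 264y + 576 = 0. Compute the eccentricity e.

Group the x- and y-terms: 16(x² + 12x) -33(y² - 8y) = -576
Complete the square in x and y: 16(x + 6)² -33(y - 4)² = -576 + 576 - 528 = -528
Dividing both sides by -528: (y - 4)²/16 - (x + 6)²/33 = 1
Hyperbola, center (-6, 4), transverse axis vertical; a² = 16, b² = 33.
c² = a² + b² = 49, so c = 7.
e = c/a = 7/4.

e = 7/4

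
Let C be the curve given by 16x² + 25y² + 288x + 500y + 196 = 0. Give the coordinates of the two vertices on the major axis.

Group: 16(x² + 18x) + 25(y² + 20y) = -196
Complete the square in x and y: 16(x + 9)² + 25(y + 10)² = -196 + 1296 + 2500 = 3600
Divide through by 3600 to get (x + 9)²/225 + (y + 10)²/144 = 1.
Ellipse, center (-9, -10), major axis horizontal; a² = 225, b² = 144.
a = 15. Vertices at (h ± a, k).

(-24, -10) and (6, -10)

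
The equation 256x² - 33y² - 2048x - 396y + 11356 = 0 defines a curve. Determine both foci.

(4, -23) and (4, 11)

Group: 256(x² - 8x) -33(y² + 12y) = -11356
Completing the square gives 256(x - 4)² -33(y + 6)² = -11356 + 4096 - 1188 = -8448.
Divide through by -8448 to get (y + 6)²/256 - (x - 4)²/33 = 1.
Hyperbola, center (4, -6), transverse axis vertical; a² = 256, b² = 33.
c² = a² + b² = 256 + 33 = 289, so c = 17.
Foci lie on the vertical axis through the center: (h, k ± c).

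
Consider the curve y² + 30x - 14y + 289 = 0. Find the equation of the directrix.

x = -1/2

Only y is squared. Complete the square in y: (y - 7)² = -30(x + 8).
Vertex (-8, 7); 4p = -30 so p = -15/2. Opens left.
Directrix is the vertical line x = h − p = -8 − (-15/2) = -1/2.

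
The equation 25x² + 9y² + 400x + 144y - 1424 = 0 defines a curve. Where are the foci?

Group the x- and y-terms: 25(x² + 16x) + 9(y² + 16y) = 1424
Complete the square: 25(x + 8)² + 9(y + 8)² = 1424 + 1600 + 576 = 3600
Divide by 3600: (x + 8)²/144 + (y + 8)²/400 = 1
Ellipse, center (-8, -8), major axis vertical; a² = 400, b² = 144.
c² = a² - b² = 400 - 144 = 256, so c = 16.
Foci lie on the vertical axis through the center: (h, k ± c).

(-8, -24) and (-8, 8)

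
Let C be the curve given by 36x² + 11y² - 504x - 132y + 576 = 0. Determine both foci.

(7, -4) and (7, 16)

Group the x- and y-terms: 36(x² - 14x) + 11(y² - 12y) = -576
36(x - 7)² + 11(y - 6)² = -576 + 1764 + 396 = 1584
Divide through by 1584 to get (x - 7)²/44 + (y - 6)²/144 = 1.
Ellipse, center (7, 6), major axis vertical; a² = 144, b² = 44.
c² = a² - b² = 144 - 44 = 100, so c = 10.
Foci lie on the vertical axis through the center: (h, k ± c).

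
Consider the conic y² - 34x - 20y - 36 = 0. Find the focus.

(9/2, 10)

Only y is squared. Complete the square in y: (y - 10)² = 34(x + 4).
Vertex (-4, 10); 4p = 34 so p = 17/2. Opens right.
Focus is p units from the vertex along the axis: (h + p, k).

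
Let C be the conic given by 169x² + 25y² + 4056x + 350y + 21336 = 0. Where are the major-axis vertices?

(-12, -20) and (-12, 6)

Group: 169(x² + 24x) + 25(y² + 14y) = -21336
Complete the square: 169(x + 12)² + 25(y + 7)² = -21336 + 24336 + 1225 = 4225
Dividing both sides by 4225: (x + 12)²/25 + (y + 7)²/169 = 1
Ellipse, center (-12, -7), major axis vertical; a² = 169, b² = 25.
a = 13. Vertices at (h, k ± a).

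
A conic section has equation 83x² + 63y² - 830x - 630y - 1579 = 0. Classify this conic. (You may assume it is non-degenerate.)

ellipse

No xy term. Coefficients of x² and y² are A = 83, C = 63.
A and C have the same sign but A ≠ C ⇒ ellipse.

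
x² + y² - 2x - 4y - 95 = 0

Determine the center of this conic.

(x² - 2x) + (y² - 4y) = 95
Completing the square gives (x - 1)² + (y - 2)² = 95 + 1 + 4 = 100.
So (x - 1)² + (y - 2)² = 100.
Circle centered at (1, 2) with r² = 100.

(1, 2)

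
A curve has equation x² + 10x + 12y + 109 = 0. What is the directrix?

Only x is squared. Complete the square in x: (x + 5)² = -12(y + 7).
Vertex (-5, -7); 4p = -12 so p = -3. Opens down.
Directrix is the horizontal line y = k − p = -7 − (-3) = -4.

y = -4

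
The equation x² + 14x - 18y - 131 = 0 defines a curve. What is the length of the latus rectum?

Only x is squared. Complete the square in x: (x + 7)² = 18(y + 10).
Vertex (-7, -10); 4p = 18 so p = 9/2. Opens up.
Latus rectum length = |4p| = 18.

18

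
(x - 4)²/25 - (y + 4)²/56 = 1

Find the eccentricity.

Center (4, -4). The positive term is the x-term, so the transverse axis is horizontal; a² = 25, b² = 56.
c² = a² + b² = 81, so c = 9.
e = c/a = 9/5.

e = 9/5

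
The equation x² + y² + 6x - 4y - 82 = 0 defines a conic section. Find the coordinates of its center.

Group: (x² + 6x) + (y² - 4y) = 82
Complete the square: (x + 3)² + (y - 2)² = 82 + 9 + 4 = 95
So (x + 3)² + (y - 2)² = 95.
Circle centered at (-3, 2) with r² = 95.

(-3, 2)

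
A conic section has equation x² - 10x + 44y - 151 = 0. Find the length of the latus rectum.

Only x is squared. Complete the square in x: (x - 5)² = -44(y - 4).
Vertex (5, 4); 4p = -44 so p = -11. Opens down.
Latus rectum length = |4p| = 44.

44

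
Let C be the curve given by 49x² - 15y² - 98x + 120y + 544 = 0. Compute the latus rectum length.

30/7

49(x² - 2x) -15(y² - 8y) = -544
Complete the square in x and y: 49(x - 1)² -15(y - 4)² = -544 + 49 - 240 = -735
Divide through by -735 to get (y - 4)²/49 - (x - 1)²/15 = 1.
Hyperbola, center (1, 4), transverse axis vertical; a² = 49, b² = 15.
Latus rectum length = 2b²/a = 2·15/7 = 30/7.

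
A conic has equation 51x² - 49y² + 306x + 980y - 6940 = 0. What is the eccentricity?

e = 10/7

Collect terms: 51(x² + 6x) -49(y² - 20y) = 6940
Complete the square in x and y: 51(x + 3)² -49(y - 10)² = 6940 + 459 - 4900 = 2499
Divide by 2499: (x + 3)²/49 - (y - 10)²/51 = 1
Hyperbola, center (-3, 10), transverse axis horizontal; a² = 49, b² = 51.
c² = a² + b² = 100, so c = 10.
e = c/a = 10/7.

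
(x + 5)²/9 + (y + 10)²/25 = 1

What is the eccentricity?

Center (-5, -10). The larger denominator 25 sits under the y-term, so the major axis is vertical; a² = 25, b² = 9.
c² = a² - b² = 16, so c = 4.
e = c/a = 4/5.

e = 4/5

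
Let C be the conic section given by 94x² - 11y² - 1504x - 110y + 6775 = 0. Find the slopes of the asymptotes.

Collect terms: 94(x² - 16x) -11(y² + 10y) = -6775
Complete the square: 94(x - 8)² -11(y + 5)² = -6775 + 6016 - 275 = -1034
Divide by -1034: (y + 5)²/94 - (x - 8)²/11 = 1
Hyperbola, center (8, -5), transverse axis vertical; a² = 94, b² = 11.
For a vertical hyperbola the asymptotes have slope ±a/b.
Here that is ±√94/√11 = ±√1034/11.

√1034/11 and -√1034/11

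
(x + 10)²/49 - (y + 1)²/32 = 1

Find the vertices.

Center (-10, -1). The positive term is the x-term, so the transverse axis is horizontal; a² = 49, b² = 32.
a = 7. Vertices at (h ± a, k).

(-17, -1) and (-3, -1)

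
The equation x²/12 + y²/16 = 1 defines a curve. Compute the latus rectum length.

6

Center (0, 0). The larger denominator 16 sits under the y-term, so the major axis is vertical; a² = 16, b² = 12.
Latus rectum length = 2b²/a = 2·12/4 = 6.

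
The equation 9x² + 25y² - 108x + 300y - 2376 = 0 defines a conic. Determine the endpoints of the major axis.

Collect terms: 9(x² - 12x) + 25(y² + 12y) = 2376
Complete the square: 9(x - 6)² + 25(y + 6)² = 2376 + 324 + 900 = 3600
Divide by 3600: (x - 6)²/400 + (y + 6)²/144 = 1
Ellipse, center (6, -6), major axis horizontal; a² = 400, b² = 144.
a = 20. Vertices at (h ± a, k).

(-14, -6) and (26, -6)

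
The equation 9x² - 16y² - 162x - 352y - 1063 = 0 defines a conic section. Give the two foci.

(9, -16) and (9, -6)

Group the x- and y-terms: 9(x² - 18x) -16(y² + 22y) = 1063
Complete the square in x and y: 9(x - 9)² -16(y + 11)² = 1063 + 729 - 1936 = -144
Divide through by -144 to get (y + 11)²/9 - (x - 9)²/16 = 1.
Hyperbola, center (9, -11), transverse axis vertical; a² = 9, b² = 16.
c² = a² + b² = 9 + 16 = 25, so c = 5.
Foci lie on the vertical axis through the center: (h, k ± c).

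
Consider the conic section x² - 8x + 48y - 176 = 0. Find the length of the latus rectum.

48

Only x is squared. Complete the square in x: (x - 4)² = -48(y - 4).
Vertex (4, 4); 4p = -48 so p = -12. Opens down.
Latus rectum length = |4p| = 48.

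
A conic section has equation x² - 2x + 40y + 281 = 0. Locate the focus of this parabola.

(1, -17)

Only x is squared. Complete the square in x: (x - 1)² = -40(y + 7).
Vertex (1, -7); 4p = -40 so p = -10. Opens down.
Focus is p units from the vertex along the axis: (h, k + p).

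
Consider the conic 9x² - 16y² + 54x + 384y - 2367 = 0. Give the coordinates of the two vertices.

(-7, 12) and (1, 12)

Group the x- and y-terms: 9(x² + 6x) -16(y² - 24y) = 2367
Complete the square: 9(x + 3)² -16(y - 12)² = 2367 + 81 - 2304 = 144
Divide through by 144 to get (x + 3)²/16 - (y - 12)²/9 = 1.
Hyperbola, center (-3, 12), transverse axis horizontal; a² = 16, b² = 9.
a = 4. Vertices at (h ± a, k).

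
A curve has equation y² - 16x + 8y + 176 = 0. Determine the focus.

Only y is squared. Complete the square in y: (y + 4)² = 16(x - 10).
Vertex (10, -4); 4p = 16 so p = 4. Opens right.
Focus is p units from the vertex along the axis: (h + p, k).

(14, -4)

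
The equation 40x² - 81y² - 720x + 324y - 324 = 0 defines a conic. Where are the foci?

(-2, 2) and (20, 2)

Rearranging, 40(x² - 18x) -81(y² - 4y) = 324.
Completing the square gives 40(x - 9)² -81(y - 2)² = 324 + 3240 - 324 = 3240.
Divide by 3240: (x - 9)²/81 - (y - 2)²/40 = 1
Hyperbola, center (9, 2), transverse axis horizontal; a² = 81, b² = 40.
c² = a² + b² = 81 + 40 = 121, so c = 11.
Foci lie on the horizontal axis through the center: (h ± c, k).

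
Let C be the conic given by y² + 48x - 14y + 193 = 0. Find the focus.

Only y is squared. Complete the square in y: (y - 7)² = -48(x + 3).
Vertex (-3, 7); 4p = -48 so p = -12. Opens left.
Focus is p units from the vertex along the axis: (h + p, k).

(-15, 7)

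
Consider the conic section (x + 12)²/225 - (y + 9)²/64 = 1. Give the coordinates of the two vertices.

Center (-12, -9). The positive term is the x-term, so the transverse axis is horizontal; a² = 225, b² = 64.
a = 15. Vertices at (h ± a, k).

(-27, -9) and (3, -9)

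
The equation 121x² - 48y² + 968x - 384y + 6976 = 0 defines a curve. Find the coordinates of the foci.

Group the x- and y-terms: 121(x² + 8x) -48(y² + 8y) = -6976
Complete the square in x and y: 121(x + 4)² -48(y + 4)² = -6976 + 1936 - 768 = -5808
Dividing both sides by -5808: (y + 4)²/121 - (x + 4)²/48 = 1
Hyperbola, center (-4, -4), transverse axis vertical; a² = 121, b² = 48.
c² = a² + b² = 121 + 48 = 169, so c = 13.
Foci lie on the vertical axis through the center: (h, k ± c).

(-4, -17) and (-4, 9)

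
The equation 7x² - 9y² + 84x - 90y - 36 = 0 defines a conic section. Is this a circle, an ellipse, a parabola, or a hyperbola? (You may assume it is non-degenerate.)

No xy term. Coefficients of x² and y² are A = 7, C = -9.
A and C have opposite signs ⇒ hyperbola.

hyperbola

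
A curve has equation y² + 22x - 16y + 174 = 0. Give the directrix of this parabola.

x = 1/2

Only y is squared. Complete the square in y: (y - 8)² = -22(x + 5).
Vertex (-5, 8); 4p = -22 so p = -11/2. Opens left.
Directrix is the vertical line x = h − p = -5 − (-11/2) = 1/2.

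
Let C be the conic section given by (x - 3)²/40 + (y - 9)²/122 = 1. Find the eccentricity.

Center (3, 9). The larger denominator 122 sits under the y-term, so the major axis is vertical; a² = 122, b² = 40.
c² = a² - b² = 82, so c = √82.
e = c/a = √82/√122 = √2501/61.

e = √2501/61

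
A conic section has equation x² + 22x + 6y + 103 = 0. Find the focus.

(-11, 3/2)

Only x is squared. Complete the square in x: (x + 11)² = -6(y - 3).
Vertex (-11, 3); 4p = -6 so p = -3/2. Opens down.
Focus is p units from the vertex along the axis: (h, k + p).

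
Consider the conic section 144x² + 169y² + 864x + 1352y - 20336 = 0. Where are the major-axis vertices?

(-16, -4) and (10, -4)

Rearranging, 144(x² + 6x) + 169(y² + 8y) = 20336.
Complete the square: 144(x + 3)² + 169(y + 4)² = 20336 + 1296 + 2704 = 24336
Divide by 24336: (x + 3)²/169 + (y + 4)²/144 = 1
Ellipse, center (-3, -4), major axis horizontal; a² = 169, b² = 144.
a = 13. Vertices at (h ± a, k).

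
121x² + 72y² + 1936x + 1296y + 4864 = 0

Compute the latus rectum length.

Group: 121(x² + 16x) + 72(y² + 18y) = -4864
Complete the square: 121(x + 8)² + 72(y + 9)² = -4864 + 7744 + 5832 = 8712
Divide through by 8712 to get (x + 8)²/72 + (y + 9)²/121 = 1.
Ellipse, center (-8, -9), major axis vertical; a² = 121, b² = 72.
Latus rectum length = 2b²/a = 2·72/11 = 144/11.

144/11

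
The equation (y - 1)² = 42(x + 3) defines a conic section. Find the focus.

(15/2, 1)

Vertex (-3, 1); 4p = 42 so p = 21/2. Opens right.
Focus is p units from the vertex along the axis: (h + p, k).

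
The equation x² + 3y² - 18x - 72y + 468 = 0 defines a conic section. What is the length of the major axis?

6√5

(x² - 18x) + 3(y² - 24y) = -468
Completing the square gives (x - 9)² + 3(y - 12)² = -468 + 81 + 432 = 45.
Dividing both sides by 45: (x - 9)²/45 + (y - 12)²/15 = 1
Ellipse, center (9, 12), major axis horizontal; a² = 45, b² = 15.
a² = 45 so a = 3√5; the major axis has length 2a = 6√5.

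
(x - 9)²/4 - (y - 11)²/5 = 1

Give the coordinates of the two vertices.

(7, 11) and (11, 11)

Center (9, 11). The positive term is the x-term, so the transverse axis is horizontal; a² = 4, b² = 5.
a = 2. Vertices at (h ± a, k).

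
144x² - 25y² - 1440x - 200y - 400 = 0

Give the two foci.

(-8, -4) and (18, -4)

Group the x- and y-terms: 144(x² - 10x) -25(y² + 8y) = 400
Complete the square in x and y: 144(x - 5)² -25(y + 4)² = 400 + 3600 - 400 = 3600
Dividing both sides by 3600: (x - 5)²/25 - (y + 4)²/144 = 1
Hyperbola, center (5, -4), transverse axis horizontal; a² = 25, b² = 144.
c² = a² + b² = 25 + 144 = 169, so c = 13.
Foci lie on the horizontal axis through the center: (h ± c, k).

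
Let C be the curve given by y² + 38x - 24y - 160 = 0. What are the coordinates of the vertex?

(8, 12)

Only y is squared. Complete the square in y: (y - 12)² = -38(x - 8).
Vertex (8, 12); 4p = -38 so p = -19/2. Opens left.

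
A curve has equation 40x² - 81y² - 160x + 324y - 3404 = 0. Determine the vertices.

(-7, 2) and (11, 2)

Group: 40(x² - 4x) -81(y² - 4y) = 3404
40(x - 2)² -81(y - 2)² = 3404 + 160 - 324 = 3240
Divide through by 3240 to get (x - 2)²/81 - (y - 2)²/40 = 1.
Hyperbola, center (2, 2), transverse axis horizontal; a² = 81, b² = 40.
a = 9. Vertices at (h ± a, k).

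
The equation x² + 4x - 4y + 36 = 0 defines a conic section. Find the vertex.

(-2, 8)

Only x is squared. Complete the square in x: (x + 2)² = 4(y - 8).
Vertex (-2, 8); 4p = 4 so p = 1. Opens up.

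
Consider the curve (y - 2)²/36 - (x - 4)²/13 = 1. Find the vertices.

(4, -4) and (4, 8)

Center (4, 2). The positive term is the y-term, so the transverse axis is vertical; a² = 36, b² = 13.
a = 6. Vertices at (h, k ± a).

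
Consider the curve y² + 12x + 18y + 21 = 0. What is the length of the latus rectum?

Only y is squared. Complete the square in y: (y + 9)² = -12(x - 5).
Vertex (5, -9); 4p = -12 so p = -3. Opens left.
Latus rectum length = |4p| = 12.

12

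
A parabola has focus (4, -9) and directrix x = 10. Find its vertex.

The vertex is the midpoint between the focus and the directrix along the axis of symmetry.
Axis is horizontal (directrix is vertical). Vertex x-coordinate = (4 + 10)/2 = 7; y-coordinate = -9.

(7, -9)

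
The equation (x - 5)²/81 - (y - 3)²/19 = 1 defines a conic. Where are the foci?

(-5, 3) and (15, 3)

Center (5, 3). The positive term is the x-term, so the transverse axis is horizontal; a² = 81, b² = 19.
c² = a² + b² = 81 + 19 = 100, so c = 10.
Foci lie on the horizontal axis through the center: (h ± c, k).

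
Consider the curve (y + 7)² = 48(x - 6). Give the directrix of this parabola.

Vertex (6, -7); 4p = 48 so p = 12. Opens right.
Directrix is the vertical line x = h − p = 6 − (12) = -6.

x = -6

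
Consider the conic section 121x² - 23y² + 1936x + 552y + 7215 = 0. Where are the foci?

Collect terms: 121(x² + 16x) -23(y² - 24y) = -7215
Completing the square gives 121(x + 8)² -23(y - 12)² = -7215 + 7744 - 3312 = -2783.
Divide through by -2783 to get (y - 12)²/121 - (x + 8)²/23 = 1.
Hyperbola, center (-8, 12), transverse axis vertical; a² = 121, b² = 23.
c² = a² + b² = 121 + 23 = 144, so c = 12.
Foci lie on the vertical axis through the center: (h, k ± c).

(-8, 0) and (-8, 24)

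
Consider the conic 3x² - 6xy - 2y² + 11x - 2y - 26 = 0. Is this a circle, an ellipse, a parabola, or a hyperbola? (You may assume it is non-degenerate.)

A = 3, B = -6, C = -2.
Discriminant B² − 4AC = (-6)² − 4·3·(-2) = 60.
B² − 4AC > 0 ⇒ hyperbola.

hyperbola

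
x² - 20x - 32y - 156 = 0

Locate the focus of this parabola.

(10, 0)

Only x is squared. Complete the square in x: (x - 10)² = 32(y + 8).
Vertex (10, -8); 4p = 32 so p = 8. Opens up.
Focus is p units from the vertex along the axis: (h, k + p).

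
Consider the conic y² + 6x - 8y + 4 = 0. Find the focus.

Only y is squared. Complete the square in y: (y - 4)² = -6(x - 2).
Vertex (2, 4); 4p = -6 so p = -3/2. Opens left.
Focus is p units from the vertex along the axis: (h + p, k).

(1/2, 4)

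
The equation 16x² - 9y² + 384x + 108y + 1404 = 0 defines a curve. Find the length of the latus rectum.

Group the x- and y-terms: 16(x² + 24x) -9(y² - 12y) = -1404
Complete the square: 16(x + 12)² -9(y - 6)² = -1404 + 2304 - 324 = 576
Divide through by 576 to get (x + 12)²/36 - (y - 6)²/64 = 1.
Hyperbola, center (-12, 6), transverse axis horizontal; a² = 36, b² = 64.
Latus rectum length = 2b²/a = 2·64/6 = 64/3.

64/3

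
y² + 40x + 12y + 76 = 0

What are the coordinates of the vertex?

Only y is squared. Complete the square in y: (y + 6)² = -40(x + 1).
Vertex (-1, -6); 4p = -40 so p = -10. Opens left.

(-1, -6)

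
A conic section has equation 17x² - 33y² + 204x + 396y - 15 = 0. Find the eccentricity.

Collect terms: 17(x² + 12x) -33(y² - 12y) = 15
Complete the square in x and y: 17(x + 6)² -33(y - 6)² = 15 + 612 - 1188 = -561
Divide by -561: (y - 6)²/17 - (x + 6)²/33 = 1
Hyperbola, center (-6, 6), transverse axis vertical; a² = 17, b² = 33.
c² = a² + b² = 50, so c = 5√2.
e = c/a = 5√2/√17 = 5√34/17.

e = 5√34/17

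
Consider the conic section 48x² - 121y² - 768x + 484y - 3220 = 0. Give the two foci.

(-5, 2) and (21, 2)

Rearranging, 48(x² - 16x) -121(y² - 4y) = 3220.
48(x - 8)² -121(y - 2)² = 3220 + 3072 - 484 = 5808
Divide by 5808: (x - 8)²/121 - (y - 2)²/48 = 1
Hyperbola, center (8, 2), transverse axis horizontal; a² = 121, b² = 48.
c² = a² + b² = 121 + 48 = 169, so c = 13.
Foci lie on the horizontal axis through the center: (h ± c, k).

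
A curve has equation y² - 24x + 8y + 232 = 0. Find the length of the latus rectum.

24

Only y is squared. Complete the square in y: (y + 4)² = 24(x - 9).
Vertex (9, -4); 4p = 24 so p = 6. Opens right.
Latus rectum length = |4p| = 24.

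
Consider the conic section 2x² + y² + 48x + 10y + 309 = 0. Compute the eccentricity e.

e = √2/2

Collect terms: 2(x² + 24x) + (y² + 10y) = -309
Complete the square: 2(x + 12)² + (y + 5)² = -309 + 288 + 25 = 4
Divide by 4: (x + 12)²/2 + (y + 5)²/4 = 1
Ellipse, center (-12, -5), major axis vertical; a² = 4, b² = 2.
c² = a² - b² = 2, so c = √2.
e = c/a = √2/2.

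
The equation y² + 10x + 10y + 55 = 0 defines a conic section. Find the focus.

(-11/2, -5)

Only y is squared. Complete the square in y: (y + 5)² = -10(x + 3).
Vertex (-3, -5); 4p = -10 so p = -5/2. Opens left.
Focus is p units from the vertex along the axis: (h + p, k).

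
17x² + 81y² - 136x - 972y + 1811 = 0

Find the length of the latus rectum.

34/9

Rearranging, 17(x² - 8x) + 81(y² - 12y) = -1811.
Complete the square: 17(x - 4)² + 81(y - 6)² = -1811 + 272 + 2916 = 1377
Divide by 1377: (x - 4)²/81 + (y - 6)²/17 = 1
Ellipse, center (4, 6), major axis horizontal; a² = 81, b² = 17.
Latus rectum length = 2b²/a = 2·17/9 = 34/9.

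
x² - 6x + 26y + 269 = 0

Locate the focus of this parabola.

Only x is squared. Complete the square in x: (x - 3)² = -26(y + 10).
Vertex (3, -10); 4p = -26 so p = -13/2. Opens down.
Focus is p units from the vertex along the axis: (h, k + p).

(3, -33/2)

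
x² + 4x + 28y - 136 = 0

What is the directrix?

y = 12

Only x is squared. Complete the square in x: (x + 2)² = -28(y - 5).
Vertex (-2, 5); 4p = -28 so p = -7. Opens down.
Directrix is the horizontal line y = k − p = 5 − (-7) = 12.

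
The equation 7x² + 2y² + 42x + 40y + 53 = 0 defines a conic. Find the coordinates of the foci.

(-3, -10 - 5√3) and (-3, -10 + 5√3)

7(x² + 6x) + 2(y² + 20y) = -53
Complete the square in x and y: 7(x + 3)² + 2(y + 10)² = -53 + 63 + 200 = 210
Divide through by 210 to get (x + 3)²/30 + (y + 10)²/105 = 1.
Ellipse, center (-3, -10), major axis vertical; a² = 105, b² = 30.
c² = a² - b² = 105 - 30 = 75, so c = 5√3.
Foci lie on the vertical axis through the center: (h, k ± c).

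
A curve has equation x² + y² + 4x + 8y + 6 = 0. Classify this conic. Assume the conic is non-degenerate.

No xy term. Coefficients of x² and y² are A = 1, C = 1.
A = C (same sign) ⇒ circle.

circle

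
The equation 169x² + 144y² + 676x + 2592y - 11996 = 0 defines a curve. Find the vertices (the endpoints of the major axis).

Rearranging, 169(x² + 4x) + 144(y² + 18y) = 11996.
Complete the square in x and y: 169(x + 2)² + 144(y + 9)² = 11996 + 676 + 11664 = 24336
Dividing both sides by 24336: (x + 2)²/144 + (y + 9)²/169 = 1
Ellipse, center (-2, -9), major axis vertical; a² = 169, b² = 144.
a = 13. Vertices at (h, k ± a).

(-2, -22) and (-2, 4)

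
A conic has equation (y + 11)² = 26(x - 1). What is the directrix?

x = -11/2

Vertex (1, -11); 4p = 26 so p = 13/2. Opens right.
Directrix is the vertical line x = h − p = 1 − (13/2) = -11/2.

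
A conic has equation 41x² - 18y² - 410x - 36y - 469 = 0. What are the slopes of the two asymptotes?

Group: 41(x² - 10x) -18(y² + 2y) = 469
Complete the square: 41(x - 5)² -18(y + 1)² = 469 + 1025 - 18 = 1476
Dividing both sides by 1476: (x - 5)²/36 - (y + 1)²/82 = 1
Hyperbola, center (5, -1), transverse axis horizontal; a² = 36, b² = 82.
For a horizontal hyperbola the asymptotes have slope ±b/a.
Here that is ±√82/6.

√82/6 and -√82/6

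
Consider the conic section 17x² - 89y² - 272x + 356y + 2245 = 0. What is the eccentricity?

Rearranging, 17(x² - 16x) -89(y² - 4y) = -2245.
Completing the square gives 17(x - 8)² -89(y - 2)² = -2245 + 1088 - 356 = -1513.
Divide by -1513: (y - 2)²/17 - (x - 8)²/89 = 1
Hyperbola, center (8, 2), transverse axis vertical; a² = 17, b² = 89.
c² = a² + b² = 106, so c = √106.
e = c/a = √106/√17 = √1802/17.

e = √1802/17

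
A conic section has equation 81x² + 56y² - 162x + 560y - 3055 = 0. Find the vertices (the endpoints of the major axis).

(1, -14) and (1, 4)

Rearranging, 81(x² - 2x) + 56(y² + 10y) = 3055.
Complete the square: 81(x - 1)² + 56(y + 5)² = 3055 + 81 + 1400 = 4536
Dividing both sides by 4536: (x - 1)²/56 + (y + 5)²/81 = 1
Ellipse, center (1, -5), major axis vertical; a² = 81, b² = 56.
a = 9. Vertices at (h, k ± a).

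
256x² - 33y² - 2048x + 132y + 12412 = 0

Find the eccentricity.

e = 17/16

Collect terms: 256(x² - 8x) -33(y² - 4y) = -12412
Complete the square: 256(x - 4)² -33(y - 2)² = -12412 + 4096 - 132 = -8448
Divide by -8448: (y - 2)²/256 - (x - 4)²/33 = 1
Hyperbola, center (4, 2), transverse axis vertical; a² = 256, b² = 33.
c² = a² + b² = 289, so c = 17.
e = c/a = 17/16.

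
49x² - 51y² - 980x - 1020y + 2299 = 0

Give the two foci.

(10, -20) and (10, 0)

Rearranging, 49(x² - 20x) -51(y² + 20y) = -2299.
49(x - 10)² -51(y + 10)² = -2299 + 4900 - 5100 = -2499
Dividing both sides by -2499: (y + 10)²/49 - (x - 10)²/51 = 1
Hyperbola, center (10, -10), transverse axis vertical; a² = 49, b² = 51.
c² = a² + b² = 49 + 51 = 100, so c = 10.
Foci lie on the vertical axis through the center: (h, k ± c).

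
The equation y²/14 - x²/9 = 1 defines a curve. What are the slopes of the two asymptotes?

Center (0, 0). The positive term is the y-term, so the transverse axis is vertical; a² = 14, b² = 9.
For a vertical hyperbola the asymptotes have slope ±a/b.
Here that is ±√14/3.

√14/3 and -√14/3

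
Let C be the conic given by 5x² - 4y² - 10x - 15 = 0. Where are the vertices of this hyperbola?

Group: 5(x² - 2x) -4y² = 15
5(x - 1)² -4y² = 15 + 5 + 0 = 20
Dividing both sides by 20: (x - 1)²/4 - y²/5 = 1
Hyperbola, center (1, 0), transverse axis horizontal; a² = 4, b² = 5.
a = 2. Vertices at (h ± a, k).

(-1, 0) and (3, 0)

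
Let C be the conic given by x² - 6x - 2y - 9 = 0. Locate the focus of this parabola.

Only x is squared. Complete the square in x: (x - 3)² = 2(y + 9).
Vertex (3, -9); 4p = 2 so p = 1/2. Opens up.
Focus is p units from the vertex along the axis: (h, k + p).

(3, -17/2)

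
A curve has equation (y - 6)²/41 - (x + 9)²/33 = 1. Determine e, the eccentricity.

e = √3034/41

Center (-9, 6). The positive term is the y-term, so the transverse axis is vertical; a² = 41, b² = 33.
c² = a² + b² = 74, so c = √74.
e = c/a = √74/√41 = √3034/41.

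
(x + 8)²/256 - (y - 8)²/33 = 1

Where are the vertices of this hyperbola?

Center (-8, 8). The positive term is the x-term, so the transverse axis is horizontal; a² = 256, b² = 33.
a = 16. Vertices at (h ± a, k).

(-24, 8) and (8, 8)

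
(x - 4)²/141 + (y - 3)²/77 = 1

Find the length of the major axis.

2√141

Center (4, 3). The larger denominator 141 sits under the x-term, so the major axis is horizontal; a² = 141, b² = 77.
a² = 141 so a = √141; the major axis has length 2a = 2√141.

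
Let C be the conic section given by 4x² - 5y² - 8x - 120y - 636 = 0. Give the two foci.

Group: 4(x² - 2x) -5(y² + 24y) = 636
Complete the square in x and y: 4(x - 1)² -5(y + 12)² = 636 + 4 - 720 = -80
Dividing both sides by -80: (y + 12)²/16 - (x - 1)²/20 = 1
Hyperbola, center (1, -12), transverse axis vertical; a² = 16, b² = 20.
c² = a² + b² = 16 + 20 = 36, so c = 6.
Foci lie on the vertical axis through the center: (h, k ± c).

(1, -18) and (1, -6)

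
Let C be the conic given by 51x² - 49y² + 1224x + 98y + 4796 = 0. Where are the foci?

Rearranging, 51(x² + 24x) -49(y² - 2y) = -4796.
Complete the square in x and y: 51(x + 12)² -49(y - 1)² = -4796 + 7344 - 49 = 2499
Divide through by 2499 to get (x + 12)²/49 - (y - 1)²/51 = 1.
Hyperbola, center (-12, 1), transverse axis horizontal; a² = 49, b² = 51.
c² = a² + b² = 49 + 51 = 100, so c = 10.
Foci lie on the horizontal axis through the center: (h ± c, k).

(-22, 1) and (-2, 1)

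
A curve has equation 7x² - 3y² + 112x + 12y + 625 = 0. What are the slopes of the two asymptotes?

Collect terms: 7(x² + 16x) -3(y² - 4y) = -625
7(x + 8)² -3(y - 2)² = -625 + 448 - 12 = -189
Divide by -189: (y - 2)²/63 - (x + 8)²/27 = 1
Hyperbola, center (-8, 2), transverse axis vertical; a² = 63, b² = 27.
For a vertical hyperbola the asymptotes have slope ±a/b.
Here that is ±3√7/3√3 = ±√21/3.

√21/3 and -√21/3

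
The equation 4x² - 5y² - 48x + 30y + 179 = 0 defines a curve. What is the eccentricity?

Group the x- and y-terms: 4(x² - 12x) -5(y² - 6y) = -179
Complete the square: 4(x - 6)² -5(y - 3)² = -179 + 144 - 45 = -80
Divide through by -80 to get (y - 3)²/16 - (x - 6)²/20 = 1.
Hyperbola, center (6, 3), transverse axis vertical; a² = 16, b² = 20.
c² = a² + b² = 36, so c = 6.
e = c/a = 6/4 = 3/2.

e = 3/2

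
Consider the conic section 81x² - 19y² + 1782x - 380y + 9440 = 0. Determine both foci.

(-11, -20) and (-11, 0)

Group: 81(x² + 22x) -19(y² + 20y) = -9440
Completing the square gives 81(x + 11)² -19(y + 10)² = -9440 + 9801 - 1900 = -1539.
Divide by -1539: (y + 10)²/81 - (x + 11)²/19 = 1
Hyperbola, center (-11, -10), transverse axis vertical; a² = 81, b² = 19.
c² = a² + b² = 81 + 19 = 100, so c = 10.
Foci lie on the vertical axis through the center: (h, k ± c).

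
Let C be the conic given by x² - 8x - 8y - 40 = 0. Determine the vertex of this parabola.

(4, -7)

Only x is squared. Complete the square in x: (x - 4)² = 8(y + 7).
Vertex (4, -7); 4p = 8 so p = 2. Opens up.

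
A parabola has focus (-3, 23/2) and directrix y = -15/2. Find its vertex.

(-3, 2)

The vertex is the midpoint between the focus and the directrix along the axis of symmetry.
Axis is vertical (directrix is horizontal). Vertex y-coordinate = (23/2 + (-15/2))/2 = 2; x-coordinate = -3.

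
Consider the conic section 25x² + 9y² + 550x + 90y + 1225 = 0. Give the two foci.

(-11, -17) and (-11, 7)

Rearranging, 25(x² + 22x) + 9(y² + 10y) = -1225.
25(x + 11)² + 9(y + 5)² = -1225 + 3025 + 225 = 2025
Divide through by 2025 to get (x + 11)²/81 + (y + 5)²/225 = 1.
Ellipse, center (-11, -5), major axis vertical; a² = 225, b² = 81.
c² = a² - b² = 225 - 81 = 144, so c = 12.
Foci lie on the vertical axis through the center: (h, k ± c).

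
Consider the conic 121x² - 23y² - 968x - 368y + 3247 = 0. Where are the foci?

(4, -20) and (4, 4)

Group: 121(x² - 8x) -23(y² + 16y) = -3247
Completing the square gives 121(x - 4)² -23(y + 8)² = -3247 + 1936 - 1472 = -2783.
Divide by -2783: (y + 8)²/121 - (x - 4)²/23 = 1
Hyperbola, center (4, -8), transverse axis vertical; a² = 121, b² = 23.
c² = a² + b² = 121 + 23 = 144, so c = 12.
Foci lie on the vertical axis through the center: (h, k ± c).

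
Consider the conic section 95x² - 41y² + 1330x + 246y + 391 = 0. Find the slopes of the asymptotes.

√3895/41 and -√3895/41

Group the x- and y-terms: 95(x² + 14x) -41(y² - 6y) = -391
Completing the square gives 95(x + 7)² -41(y - 3)² = -391 + 4655 - 369 = 3895.
Dividing both sides by 3895: (x + 7)²/41 - (y - 3)²/95 = 1
Hyperbola, center (-7, 3), transverse axis horizontal; a² = 41, b² = 95.
For a horizontal hyperbola the asymptotes have slope ±b/a.
Here that is ±√95/√41 = ±√3895/41.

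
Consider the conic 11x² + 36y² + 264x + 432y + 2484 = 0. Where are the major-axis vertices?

(-18, -6) and (-6, -6)

Rearranging, 11(x² + 24x) + 36(y² + 12y) = -2484.
Complete the square in x and y: 11(x + 12)² + 36(y + 6)² = -2484 + 1584 + 1296 = 396
Divide by 396: (x + 12)²/36 + (y + 6)²/11 = 1
Ellipse, center (-12, -6), major axis horizontal; a² = 36, b² = 11.
a = 6. Vertices at (h ± a, k).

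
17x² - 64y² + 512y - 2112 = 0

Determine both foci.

17x² -64(y² - 8y) = 2112
Completing the square gives 17x² -64(y - 4)² = 2112 + 0 - 1024 = 1088.
Divide through by 1088 to get x²/64 - (y - 4)²/17 = 1.
Hyperbola, center (0, 4), transverse axis horizontal; a² = 64, b² = 17.
c² = a² + b² = 64 + 17 = 81, so c = 9.
Foci lie on the horizontal axis through the center: (h ± c, k).

(-9, 4) and (9, 4)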